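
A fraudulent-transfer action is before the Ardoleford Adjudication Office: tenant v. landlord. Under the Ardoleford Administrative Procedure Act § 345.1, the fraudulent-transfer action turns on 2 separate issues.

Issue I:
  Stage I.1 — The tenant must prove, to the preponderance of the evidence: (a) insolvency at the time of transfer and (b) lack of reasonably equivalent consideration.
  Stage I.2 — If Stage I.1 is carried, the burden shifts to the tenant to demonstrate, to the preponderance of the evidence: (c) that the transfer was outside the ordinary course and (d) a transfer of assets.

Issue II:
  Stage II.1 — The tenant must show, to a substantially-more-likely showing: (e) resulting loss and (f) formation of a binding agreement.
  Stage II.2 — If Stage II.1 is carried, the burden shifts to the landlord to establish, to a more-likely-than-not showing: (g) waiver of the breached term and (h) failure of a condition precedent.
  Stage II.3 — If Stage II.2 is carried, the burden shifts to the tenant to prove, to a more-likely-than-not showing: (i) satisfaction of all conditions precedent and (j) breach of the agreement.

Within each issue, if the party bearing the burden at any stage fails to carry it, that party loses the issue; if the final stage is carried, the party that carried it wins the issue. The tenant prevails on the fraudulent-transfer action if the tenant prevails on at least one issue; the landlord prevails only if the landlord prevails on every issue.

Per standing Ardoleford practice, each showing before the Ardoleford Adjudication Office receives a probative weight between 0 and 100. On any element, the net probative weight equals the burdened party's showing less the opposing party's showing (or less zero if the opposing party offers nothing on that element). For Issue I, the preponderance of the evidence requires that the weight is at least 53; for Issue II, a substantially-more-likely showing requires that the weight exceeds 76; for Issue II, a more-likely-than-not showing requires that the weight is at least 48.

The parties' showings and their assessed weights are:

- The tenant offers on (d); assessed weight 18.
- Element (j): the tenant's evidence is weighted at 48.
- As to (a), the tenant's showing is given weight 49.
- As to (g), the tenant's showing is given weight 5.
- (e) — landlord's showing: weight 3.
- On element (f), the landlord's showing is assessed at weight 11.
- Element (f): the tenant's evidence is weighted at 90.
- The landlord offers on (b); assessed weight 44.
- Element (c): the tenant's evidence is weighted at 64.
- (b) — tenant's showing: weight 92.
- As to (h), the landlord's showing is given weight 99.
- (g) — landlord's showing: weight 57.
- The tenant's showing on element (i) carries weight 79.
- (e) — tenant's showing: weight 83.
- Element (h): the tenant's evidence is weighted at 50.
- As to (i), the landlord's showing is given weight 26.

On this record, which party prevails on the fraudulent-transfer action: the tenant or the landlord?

— Issue I —
At Stage I.1 the tenant must meet the preponderance of the evidence (weight is at least 53): on (a) the weight is 49, which does not reach 53, so (a) does not meet the standard; on (b) the weight is 92 less the opposing 44 gives net 48, < 53, so (b) does not meet the standard.
  Not every element is met, so the tenant fails to carry Stage I.1.
The analysis ends at Stage I.1; the landlord prevails on this issue.
— Issue II —
Stage II.1 — burden on tenant; standard: a substantially-more-likely showing (weight exceeds 76).
    (e): 83 − 3 = 80 > 76 [met]
    (f): 90 − 11 = 79 > 76 [met]
  All elements met. The burden passes to the landlord.
Stage II.2 — burden on landlord; standard: a more-likely-than-not showing (weight is at least 48).
    (g): 57 − 5 = 52 ≥ 48 [met]
    (h): 99 − 50 = 49 ≥ 48 [met]
  All elements met. The burden passes to the tenant.
Stage II.3 — burden on tenant; standard: a more-likely-than-not showing (weight is at least 48).
    (i): 79 − 26 = 53 ≥ 48 [met]
    (j): 48 ≥ 48 [met]
  All elements met at the final stage.
All stages carried — the tenant prevails on this issue.
Per-issue: Issue I → landlord; Issue II → tenant. The tenant must prevail on at least one issue; overall, the tenant prevails.

tenant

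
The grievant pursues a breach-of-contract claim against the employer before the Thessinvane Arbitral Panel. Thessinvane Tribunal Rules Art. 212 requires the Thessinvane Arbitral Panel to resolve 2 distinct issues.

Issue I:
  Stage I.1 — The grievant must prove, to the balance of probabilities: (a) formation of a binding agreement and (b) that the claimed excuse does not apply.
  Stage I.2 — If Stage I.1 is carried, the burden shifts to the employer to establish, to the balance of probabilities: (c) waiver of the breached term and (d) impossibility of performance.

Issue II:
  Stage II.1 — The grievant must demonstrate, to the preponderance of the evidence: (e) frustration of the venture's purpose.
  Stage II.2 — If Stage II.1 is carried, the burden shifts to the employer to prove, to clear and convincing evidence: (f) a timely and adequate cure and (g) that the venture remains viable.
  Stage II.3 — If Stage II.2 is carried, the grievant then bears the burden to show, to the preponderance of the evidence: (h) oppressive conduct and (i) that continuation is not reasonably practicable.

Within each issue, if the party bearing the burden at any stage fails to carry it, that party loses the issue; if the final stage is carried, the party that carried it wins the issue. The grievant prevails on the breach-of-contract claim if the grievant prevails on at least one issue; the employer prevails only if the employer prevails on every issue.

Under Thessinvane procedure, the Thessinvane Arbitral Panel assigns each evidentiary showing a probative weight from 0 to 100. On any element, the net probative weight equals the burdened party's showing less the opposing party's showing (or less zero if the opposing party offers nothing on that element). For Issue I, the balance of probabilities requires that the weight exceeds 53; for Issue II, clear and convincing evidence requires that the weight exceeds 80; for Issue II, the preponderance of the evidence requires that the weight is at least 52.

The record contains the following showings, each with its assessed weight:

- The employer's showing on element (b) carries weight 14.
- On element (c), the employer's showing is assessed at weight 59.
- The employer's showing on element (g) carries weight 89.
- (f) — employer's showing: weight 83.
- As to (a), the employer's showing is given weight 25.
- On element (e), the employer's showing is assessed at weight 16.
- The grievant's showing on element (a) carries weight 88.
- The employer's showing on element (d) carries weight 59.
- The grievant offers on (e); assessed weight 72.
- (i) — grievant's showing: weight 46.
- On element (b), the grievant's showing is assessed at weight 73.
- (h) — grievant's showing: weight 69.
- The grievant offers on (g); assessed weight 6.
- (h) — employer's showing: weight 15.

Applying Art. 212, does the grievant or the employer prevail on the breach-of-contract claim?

employer

— Issue I —
Stage I.1 (grievant, the balance of probabilities, weight exceeds 53): (a) net 88−25=63 > 53 — meets; (b) net 73−14=59 > 53 — meets.
  The grievant carries Stage I.1; the employer now bears the burden.
Stage I.2 (employer, the balance of probabilities, weight exceeds 53): (c) 59 > 53 — meets; (d) 59 > 53 — meets.
  All elements met at the final stage.
All stages carried — the employer prevails on this issue.
— Issue II —
At Stage II.1 the grievant must meet the preponderance of the evidence (weight is at least 52): on (e) the weight is 72 less the opposing 16 gives net 56, ≥ 52, so (e) meets the standard.
  The grievant carries Stage II.1; the employer now bears the burden.
At Stage II.2 the employer must meet clear and convincing evidence (weight exceeds 80): on (f) the weight is 83, > 80, so (f) meets the standard; on (g) the weight is 89 less the opposing 6 gives net 83, which does exceed 80, so (g) meets the standard.
  The employer carries Stage II.2; the grievant now bears the burden.
At Stage II.3 the grievant must meet the preponderance of the evidence (weight is at least 52): on (h) the weight is 69 less the opposing 15 gives net 54, ≥ 52, so (h) meets the standard; on (i) the weight is 46, < 52, so (i) does not meet the standard.
  Not every element is met, so the grievant fails to carry Stage II.3.
So the employer prevails on this issue.
Per-issue: Issue I → employer; Issue II → employer. The grievant must prevail on at least one issue; overall, the employer prevails.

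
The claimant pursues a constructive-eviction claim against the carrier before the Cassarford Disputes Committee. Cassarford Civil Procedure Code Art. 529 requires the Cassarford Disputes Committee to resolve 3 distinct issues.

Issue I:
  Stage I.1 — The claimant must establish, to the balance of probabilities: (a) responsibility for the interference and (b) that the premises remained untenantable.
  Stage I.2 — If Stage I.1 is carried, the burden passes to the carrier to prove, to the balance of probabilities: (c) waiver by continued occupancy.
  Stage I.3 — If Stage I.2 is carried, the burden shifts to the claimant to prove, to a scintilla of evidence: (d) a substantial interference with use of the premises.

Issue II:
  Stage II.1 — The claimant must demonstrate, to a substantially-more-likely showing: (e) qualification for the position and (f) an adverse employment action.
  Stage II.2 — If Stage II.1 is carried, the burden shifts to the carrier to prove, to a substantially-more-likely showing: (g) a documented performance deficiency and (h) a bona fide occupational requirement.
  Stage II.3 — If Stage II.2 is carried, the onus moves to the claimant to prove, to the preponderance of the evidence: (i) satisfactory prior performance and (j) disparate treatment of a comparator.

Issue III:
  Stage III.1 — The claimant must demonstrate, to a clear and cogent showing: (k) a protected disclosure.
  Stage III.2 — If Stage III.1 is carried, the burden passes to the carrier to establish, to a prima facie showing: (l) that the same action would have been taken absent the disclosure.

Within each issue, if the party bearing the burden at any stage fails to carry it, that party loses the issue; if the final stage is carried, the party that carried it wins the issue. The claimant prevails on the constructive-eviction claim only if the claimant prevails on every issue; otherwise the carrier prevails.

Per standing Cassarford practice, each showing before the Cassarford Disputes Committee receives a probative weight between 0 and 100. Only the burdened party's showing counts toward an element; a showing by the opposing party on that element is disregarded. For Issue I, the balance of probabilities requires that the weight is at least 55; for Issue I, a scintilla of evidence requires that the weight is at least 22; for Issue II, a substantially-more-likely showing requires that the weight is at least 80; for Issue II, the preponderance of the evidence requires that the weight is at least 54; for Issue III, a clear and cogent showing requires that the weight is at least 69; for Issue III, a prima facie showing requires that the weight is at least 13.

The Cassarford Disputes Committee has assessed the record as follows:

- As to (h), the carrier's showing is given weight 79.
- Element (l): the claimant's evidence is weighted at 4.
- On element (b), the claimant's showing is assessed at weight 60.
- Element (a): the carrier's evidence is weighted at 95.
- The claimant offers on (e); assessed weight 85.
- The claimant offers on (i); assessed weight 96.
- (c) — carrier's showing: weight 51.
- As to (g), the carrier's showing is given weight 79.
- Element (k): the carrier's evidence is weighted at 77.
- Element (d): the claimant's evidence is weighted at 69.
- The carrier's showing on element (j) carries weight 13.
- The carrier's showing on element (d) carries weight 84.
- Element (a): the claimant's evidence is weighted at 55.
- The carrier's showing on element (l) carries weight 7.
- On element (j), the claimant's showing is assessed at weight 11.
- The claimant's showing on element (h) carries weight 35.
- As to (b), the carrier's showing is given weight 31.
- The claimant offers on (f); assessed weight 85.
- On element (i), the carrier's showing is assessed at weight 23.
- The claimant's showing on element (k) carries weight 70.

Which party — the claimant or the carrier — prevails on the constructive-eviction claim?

— Issue I —
Stage I.1 (claimant, the balance of probabilities, weight is at least 55): (a) 55 (carrier's 95 disregarded) ≥ 55 — meets; (b) 60 (carrier's 31 disregarded) ≥ 55 — meets.
  Stage I.1 is satisfied; the onus moves to the carrier.
Stage I.2 (carrier, the balance of probabilities, weight is at least 55): (c) 51 < 55 — fails.
  Stage I.2 not carried; the carrier fails its burden.
The analysis ends at Stage I.2; the claimant prevails on this issue.
— Issue II —
At Stage II.1 the claimant must meet a substantially-more-likely showing (weight is at least 80): on (e) the weight is 85, which does reach 80, so (e) meets the standard; on (f) the weight is 85, which does reach 80, so (f) meets the standard.
  All elements met. The burden passes to the carrier.
At Stage II.2 the carrier must meet a substantially-more-likely showing (weight is at least 80): on (g) the weight is 79, < 80, so (g) does not meet the standard; on (h) the weight is 79 (the claimant's 35 is given no effect), < 80, so (h) does not meet the standard.
  The carrier does not carry Stage II.2.
So the claimant prevails on this issue.
— Issue III —
Stage III.1 (claimant, a clear and cogent showing, weight is at least 69): (k) 70 (carrier's 77 disregarded) ≥ 69 — meets.
  All elements met. The burden passes to the carrier.
Stage III.2 (carrier, a prima facie showing, weight is at least 13): (l) 7 (claimant's 4 disregarded) < 13 — fails.
  Stage III.2 not carried; the carrier fails its burden.
So the claimant prevails on this issue.
Per-issue: Issue I → claimant; Issue II → claimant; Issue III → claimant. The claimant must prevail on every issue; overall, the claimant prevails.

claimant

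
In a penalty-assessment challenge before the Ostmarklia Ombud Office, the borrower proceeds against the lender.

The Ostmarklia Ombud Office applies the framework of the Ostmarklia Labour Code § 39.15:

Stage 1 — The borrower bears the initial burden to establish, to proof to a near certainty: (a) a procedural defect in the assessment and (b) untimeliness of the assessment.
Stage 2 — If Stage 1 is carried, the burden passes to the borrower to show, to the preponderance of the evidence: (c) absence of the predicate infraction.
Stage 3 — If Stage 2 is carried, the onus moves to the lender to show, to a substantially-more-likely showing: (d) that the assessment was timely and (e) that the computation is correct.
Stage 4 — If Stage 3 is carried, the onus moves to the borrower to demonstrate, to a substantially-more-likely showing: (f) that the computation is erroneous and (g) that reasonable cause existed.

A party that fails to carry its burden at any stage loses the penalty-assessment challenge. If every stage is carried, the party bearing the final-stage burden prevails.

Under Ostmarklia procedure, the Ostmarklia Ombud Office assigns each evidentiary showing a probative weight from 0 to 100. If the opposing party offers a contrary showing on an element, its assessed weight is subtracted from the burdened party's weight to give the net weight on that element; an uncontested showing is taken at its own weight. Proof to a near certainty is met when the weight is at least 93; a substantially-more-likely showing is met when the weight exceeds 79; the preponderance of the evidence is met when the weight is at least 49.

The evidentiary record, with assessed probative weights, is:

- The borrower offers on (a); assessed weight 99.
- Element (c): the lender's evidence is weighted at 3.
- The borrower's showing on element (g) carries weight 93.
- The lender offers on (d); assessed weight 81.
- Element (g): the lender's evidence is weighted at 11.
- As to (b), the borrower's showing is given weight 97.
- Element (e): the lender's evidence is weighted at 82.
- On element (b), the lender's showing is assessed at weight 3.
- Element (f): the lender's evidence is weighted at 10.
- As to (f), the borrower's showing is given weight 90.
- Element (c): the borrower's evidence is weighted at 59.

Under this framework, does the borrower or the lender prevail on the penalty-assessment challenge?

Stage 1 — burden on borrower; standard: proof to a near certainty (weight is at least 93).
    (a): 99 ≥ 93 [met]
    (b): 97 − 3 = 94 ≥ 93 [met]
  Stage 1 carried; the burden remains with the borrower.
Stage 2 — burden on borrower; standard: the preponderance of the evidence (weight is at least 49).
    (c): 59 − 3 = 56 ≥ 49 [met]
  Stage 2 carried; the burden shifts to the lender.
Stage 3 — burden on lender; standard: a substantially-more-likely showing (weight exceeds 79).
    (d): 81 > 79 [met]
    (e): 82 > 79 [met]
  Stage 3 is satisfied; the onus moves to the borrower.
Stage 4 — burden on borrower; standard: a substantially-more-likely showing (weight exceeds 79).
    (f): 90 − 10 = 80 > 79 [met]
    (g): 93 − 11 = 82 > 79 [met]
  Stage 4 carried; the final stage is satisfied.
With every stage satisfied, the borrower prevails.

borrower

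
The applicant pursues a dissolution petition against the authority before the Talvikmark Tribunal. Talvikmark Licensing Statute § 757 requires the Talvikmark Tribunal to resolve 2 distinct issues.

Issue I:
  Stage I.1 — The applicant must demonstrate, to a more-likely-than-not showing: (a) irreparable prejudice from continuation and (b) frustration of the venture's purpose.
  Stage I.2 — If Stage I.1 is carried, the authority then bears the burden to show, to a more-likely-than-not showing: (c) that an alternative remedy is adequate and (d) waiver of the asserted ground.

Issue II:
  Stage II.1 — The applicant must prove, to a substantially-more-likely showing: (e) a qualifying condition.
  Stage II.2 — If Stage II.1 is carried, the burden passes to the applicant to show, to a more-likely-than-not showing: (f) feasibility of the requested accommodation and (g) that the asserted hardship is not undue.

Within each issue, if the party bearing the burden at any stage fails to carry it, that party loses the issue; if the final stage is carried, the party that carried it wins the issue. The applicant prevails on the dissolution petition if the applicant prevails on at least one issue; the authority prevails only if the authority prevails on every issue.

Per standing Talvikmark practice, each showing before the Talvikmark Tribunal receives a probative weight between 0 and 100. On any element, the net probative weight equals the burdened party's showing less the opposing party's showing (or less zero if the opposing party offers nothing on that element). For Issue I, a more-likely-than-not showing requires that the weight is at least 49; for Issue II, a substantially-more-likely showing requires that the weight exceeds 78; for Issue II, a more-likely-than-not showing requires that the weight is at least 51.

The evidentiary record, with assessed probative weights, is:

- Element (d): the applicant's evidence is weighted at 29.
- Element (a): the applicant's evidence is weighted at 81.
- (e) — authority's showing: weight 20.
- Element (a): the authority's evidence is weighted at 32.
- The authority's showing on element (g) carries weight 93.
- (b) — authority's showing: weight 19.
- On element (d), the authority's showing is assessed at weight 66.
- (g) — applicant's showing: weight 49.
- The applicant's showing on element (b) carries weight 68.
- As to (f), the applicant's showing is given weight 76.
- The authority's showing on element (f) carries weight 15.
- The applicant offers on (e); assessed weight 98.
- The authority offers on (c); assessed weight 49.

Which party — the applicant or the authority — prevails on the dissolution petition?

applicant

— Issue I —
Stage I.1 (applicant, a more-likely-than-not showing, weight is at least 49): (a) net 81−32=49 ≥ 49 — meets; (b) net 68−19=49 ≥ 49 — meets.
  Stage I.1 is satisfied; the onus moves to the authority.
Stage I.2 (authority, a more-likely-than-not showing, weight is at least 49): (c) 49 ≥ 49 — meets; (d) net 66−29=37 < 49 — fails.
  Not every element is met, so the authority fails to carry Stage I.2.
The applicant prevails on this issue.
— Issue II —
At Stage II.1 the applicant must meet a substantially-more-likely showing (weight exceeds 78): on (e) the weight is 98 less the opposing 20 gives net 78, which does not exceed 78, so (e) does not meet the standard.
  Not every element is met, so the applicant fails to carry Stage II.1.
The authority prevails on this issue.
Per-issue: Issue I → applicant; Issue II → authority. The applicant must prevail on at least one issue; overall, the applicant prevails.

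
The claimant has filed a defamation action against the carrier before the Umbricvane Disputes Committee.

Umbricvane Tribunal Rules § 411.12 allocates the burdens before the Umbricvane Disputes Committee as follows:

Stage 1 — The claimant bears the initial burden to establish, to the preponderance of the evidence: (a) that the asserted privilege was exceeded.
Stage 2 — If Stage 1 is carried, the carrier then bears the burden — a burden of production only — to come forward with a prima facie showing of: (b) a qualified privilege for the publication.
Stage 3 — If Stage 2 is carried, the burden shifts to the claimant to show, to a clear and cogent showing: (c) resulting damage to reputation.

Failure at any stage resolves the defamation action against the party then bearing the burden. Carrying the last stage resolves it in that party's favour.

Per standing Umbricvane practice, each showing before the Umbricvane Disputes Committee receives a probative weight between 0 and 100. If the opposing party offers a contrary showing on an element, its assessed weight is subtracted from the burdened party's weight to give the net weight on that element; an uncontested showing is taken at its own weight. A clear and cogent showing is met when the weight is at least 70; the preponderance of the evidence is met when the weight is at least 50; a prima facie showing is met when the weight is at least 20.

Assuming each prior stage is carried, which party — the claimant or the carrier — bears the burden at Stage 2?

Stage 2's rule assigns the burden to the carrier (to a prima facie showing).

carrier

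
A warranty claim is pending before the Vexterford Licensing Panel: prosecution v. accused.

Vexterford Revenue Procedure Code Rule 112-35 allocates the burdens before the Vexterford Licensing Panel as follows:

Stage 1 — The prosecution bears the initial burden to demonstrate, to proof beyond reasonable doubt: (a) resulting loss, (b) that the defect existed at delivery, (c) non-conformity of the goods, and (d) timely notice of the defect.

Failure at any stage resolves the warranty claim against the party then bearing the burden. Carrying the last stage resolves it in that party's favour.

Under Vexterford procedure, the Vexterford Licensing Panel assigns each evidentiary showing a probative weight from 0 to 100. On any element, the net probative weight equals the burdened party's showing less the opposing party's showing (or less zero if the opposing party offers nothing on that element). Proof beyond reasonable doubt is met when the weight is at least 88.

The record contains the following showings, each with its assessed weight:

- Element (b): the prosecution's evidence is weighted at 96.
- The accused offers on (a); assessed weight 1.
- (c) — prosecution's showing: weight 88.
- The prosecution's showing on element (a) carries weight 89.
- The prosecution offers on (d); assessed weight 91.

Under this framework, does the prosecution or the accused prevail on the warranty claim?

prosecution

Stage 1 — burden on prosecution; standard: proof beyond reasonable doubt (weight is at least 88).
    (a): 89 − 1 = 88 ≥ 88 [met]
    (b): 96 ≥ 88 [met]
    (c): 88 ≥ 88 [met]
    (d): 91 ≥ 88 [met]
  Stage 1 carried; the final stage is satisfied.
Every stage carried; the prosecution prevails.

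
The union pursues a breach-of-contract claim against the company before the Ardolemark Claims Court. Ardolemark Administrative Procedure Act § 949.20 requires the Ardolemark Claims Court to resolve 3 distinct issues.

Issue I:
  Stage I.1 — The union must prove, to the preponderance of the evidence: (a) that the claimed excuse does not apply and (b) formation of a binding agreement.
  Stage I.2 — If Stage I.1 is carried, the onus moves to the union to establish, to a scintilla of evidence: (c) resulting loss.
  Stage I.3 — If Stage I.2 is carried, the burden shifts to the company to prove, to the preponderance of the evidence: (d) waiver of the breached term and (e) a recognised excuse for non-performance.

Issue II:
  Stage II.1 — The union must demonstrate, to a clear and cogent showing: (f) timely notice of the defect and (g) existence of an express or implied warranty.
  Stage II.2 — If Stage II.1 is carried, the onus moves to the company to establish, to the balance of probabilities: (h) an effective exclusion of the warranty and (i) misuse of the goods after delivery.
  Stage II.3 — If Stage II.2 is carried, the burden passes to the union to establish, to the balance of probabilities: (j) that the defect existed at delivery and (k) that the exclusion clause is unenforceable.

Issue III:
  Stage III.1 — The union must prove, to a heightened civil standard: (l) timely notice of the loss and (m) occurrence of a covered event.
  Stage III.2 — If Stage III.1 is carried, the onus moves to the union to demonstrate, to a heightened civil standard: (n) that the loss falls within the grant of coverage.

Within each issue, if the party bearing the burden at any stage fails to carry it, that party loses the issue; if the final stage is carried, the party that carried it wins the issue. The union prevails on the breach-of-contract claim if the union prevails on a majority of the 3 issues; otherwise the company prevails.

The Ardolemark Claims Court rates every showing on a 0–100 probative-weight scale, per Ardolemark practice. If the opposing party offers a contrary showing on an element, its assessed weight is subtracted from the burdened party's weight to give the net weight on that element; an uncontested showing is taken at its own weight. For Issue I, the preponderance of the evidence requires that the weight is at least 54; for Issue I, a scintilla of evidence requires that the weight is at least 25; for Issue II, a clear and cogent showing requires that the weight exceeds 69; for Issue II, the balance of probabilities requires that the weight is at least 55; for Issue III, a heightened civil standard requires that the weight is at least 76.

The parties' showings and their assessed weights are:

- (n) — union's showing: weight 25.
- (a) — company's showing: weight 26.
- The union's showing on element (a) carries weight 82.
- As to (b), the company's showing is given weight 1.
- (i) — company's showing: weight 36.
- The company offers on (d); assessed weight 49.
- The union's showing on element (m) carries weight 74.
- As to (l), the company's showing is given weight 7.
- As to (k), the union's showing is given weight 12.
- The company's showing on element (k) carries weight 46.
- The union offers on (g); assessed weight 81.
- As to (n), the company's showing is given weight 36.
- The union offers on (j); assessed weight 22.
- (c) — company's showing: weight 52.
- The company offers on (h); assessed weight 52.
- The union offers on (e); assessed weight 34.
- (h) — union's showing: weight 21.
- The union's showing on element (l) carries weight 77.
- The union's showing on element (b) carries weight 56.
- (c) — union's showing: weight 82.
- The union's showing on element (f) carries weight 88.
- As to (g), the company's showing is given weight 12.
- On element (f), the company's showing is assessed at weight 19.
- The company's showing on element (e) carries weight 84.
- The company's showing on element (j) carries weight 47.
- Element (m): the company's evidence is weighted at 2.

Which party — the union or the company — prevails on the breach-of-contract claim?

company

— Issue I —
Stage I.1 — burden on union; standard: the preponderance of the evidence (weight is at least 54).
    (a): 82 − 26 = 56 ≥ 54 [met]
    (b): 56 − 1 = 55 ≥ 54 [met]
  All elements met. The union retains the burden for Stage I.2.
Stage I.2 — burden on union; standard: a scintilla of evidence (weight is at least 25).
    (c): 82 − 52 = 30 ≥ 25 [met]
  The union carries Stage I.2; the company now bears the burden.
Stage I.3 — burden on company; standard: the preponderance of the evidence (weight is at least 54).
    (d): 49 < 54 [not met]
    (e): 84 − 34 = 50 < 54 [not met]
  The company does not carry Stage I.3.
So the union prevails on this issue.
— Issue II —
At Stage II.1 the union must meet a clear and cogent showing (weight exceeds 69): on (f) the weight is 88 less the opposing 19 gives net 69, ≤ 69, so (f) does not meet the standard; on (g) the weight is 81 less the opposing 12 gives net 69, ≤ 69, so (g) does not meet the standard.
  The union does not carry Stage II.1.
The company prevails on this issue.
— Issue III —
Stage III.1 — burden on union; standard: a heightened civil standard (weight is at least 76).
    (l): 77 − 7 = 70 < 76 [not met]
    (m): 74 − 2 = 72 < 76 [not met]
  The union does not carry Stage III.1.
The analysis ends at Stage III.1; the company prevails on this issue.
Per-issue: Issue I → union; Issue II → company; Issue III → company. The union must prevail on a majority of issues; overall, the company prevails.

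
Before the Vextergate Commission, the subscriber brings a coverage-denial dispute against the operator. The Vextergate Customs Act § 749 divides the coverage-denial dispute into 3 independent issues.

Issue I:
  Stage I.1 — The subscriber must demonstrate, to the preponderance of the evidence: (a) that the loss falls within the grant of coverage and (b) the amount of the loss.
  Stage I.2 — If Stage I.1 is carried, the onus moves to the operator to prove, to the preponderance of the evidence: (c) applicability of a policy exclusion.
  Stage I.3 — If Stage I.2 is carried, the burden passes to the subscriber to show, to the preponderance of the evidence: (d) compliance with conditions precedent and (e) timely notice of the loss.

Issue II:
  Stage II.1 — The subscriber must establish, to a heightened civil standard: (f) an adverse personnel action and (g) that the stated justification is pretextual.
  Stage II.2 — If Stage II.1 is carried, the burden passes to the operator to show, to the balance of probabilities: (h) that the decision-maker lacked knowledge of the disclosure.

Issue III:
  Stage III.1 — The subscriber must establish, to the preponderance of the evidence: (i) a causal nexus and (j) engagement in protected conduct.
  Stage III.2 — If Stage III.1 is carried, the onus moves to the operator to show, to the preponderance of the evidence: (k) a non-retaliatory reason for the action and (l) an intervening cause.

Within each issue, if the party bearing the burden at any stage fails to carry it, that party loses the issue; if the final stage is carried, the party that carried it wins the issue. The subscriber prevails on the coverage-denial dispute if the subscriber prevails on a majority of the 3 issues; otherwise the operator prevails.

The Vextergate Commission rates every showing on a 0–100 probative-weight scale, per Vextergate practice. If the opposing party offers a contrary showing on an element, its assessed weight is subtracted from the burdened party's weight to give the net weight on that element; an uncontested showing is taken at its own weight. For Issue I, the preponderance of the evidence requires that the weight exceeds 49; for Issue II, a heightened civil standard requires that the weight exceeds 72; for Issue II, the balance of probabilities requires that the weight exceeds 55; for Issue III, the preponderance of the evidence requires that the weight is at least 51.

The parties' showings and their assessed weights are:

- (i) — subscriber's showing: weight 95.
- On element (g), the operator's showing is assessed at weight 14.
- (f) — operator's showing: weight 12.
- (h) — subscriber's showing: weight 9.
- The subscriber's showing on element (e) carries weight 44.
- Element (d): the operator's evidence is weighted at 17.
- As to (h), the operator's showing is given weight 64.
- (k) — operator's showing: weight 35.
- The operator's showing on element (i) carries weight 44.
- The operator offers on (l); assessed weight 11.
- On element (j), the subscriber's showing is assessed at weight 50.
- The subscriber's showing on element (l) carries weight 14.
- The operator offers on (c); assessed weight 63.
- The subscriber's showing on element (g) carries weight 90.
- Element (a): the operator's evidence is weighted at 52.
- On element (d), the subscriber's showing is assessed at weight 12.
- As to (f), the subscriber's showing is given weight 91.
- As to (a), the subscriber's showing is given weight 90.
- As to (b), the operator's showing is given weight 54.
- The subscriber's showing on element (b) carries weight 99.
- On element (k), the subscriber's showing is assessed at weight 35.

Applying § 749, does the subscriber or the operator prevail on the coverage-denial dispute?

operator

— Issue I —
At Stage I.1 the subscriber must meet the preponderance of the evidence (weight exceeds 49): on (a) the weight is 90 less the opposing 52 gives net 38, ≤ 49, so (a) does not meet the standard; on (b) the weight is 99 less the opposing 54 gives net 45, which does not exceed 49, so (b) does not meet the standard.
  Stage I.1 not carried; the subscriber fails its burden.
The operator prevails on this issue.
— Issue II —
At Stage II.1 the subscriber must meet a heightened civil standard (weight exceeds 72): on (f) the weight is 91 less the opposing 12 gives net 79, which does exceed 72, so (f) meets the standard; on (g) the weight is 90 less the opposing 14 gives net 76, which does exceed 72, so (g) meets the standard.
  Stage II.1 is satisfied; the onus moves to the operator.
At Stage II.2 the operator must meet the balance of probabilities (weight exceeds 55): on (h) the weight is 64 less the opposing 9 gives net 55, ≤ 55, so (h) does not meet the standard.
  The operator does not carry Stage II.2.
The analysis ends at Stage II.2; the subscriber prevails on this issue.
— Issue III —
Stage III.1 (subscriber, the preponderance of the evidence, weight is at least 51): (i) net 95−44=51 ≥ 51 — meets; (j) 50 < 51 — fails.
  Stage III.1 not carried; the subscriber fails its burden.
So the operator prevails on this issue.
Per-issue: Issue I → operator; Issue II → subscriber; Issue III → operator. The subscriber must prevail on a majority of issues; overall, the operator prevails.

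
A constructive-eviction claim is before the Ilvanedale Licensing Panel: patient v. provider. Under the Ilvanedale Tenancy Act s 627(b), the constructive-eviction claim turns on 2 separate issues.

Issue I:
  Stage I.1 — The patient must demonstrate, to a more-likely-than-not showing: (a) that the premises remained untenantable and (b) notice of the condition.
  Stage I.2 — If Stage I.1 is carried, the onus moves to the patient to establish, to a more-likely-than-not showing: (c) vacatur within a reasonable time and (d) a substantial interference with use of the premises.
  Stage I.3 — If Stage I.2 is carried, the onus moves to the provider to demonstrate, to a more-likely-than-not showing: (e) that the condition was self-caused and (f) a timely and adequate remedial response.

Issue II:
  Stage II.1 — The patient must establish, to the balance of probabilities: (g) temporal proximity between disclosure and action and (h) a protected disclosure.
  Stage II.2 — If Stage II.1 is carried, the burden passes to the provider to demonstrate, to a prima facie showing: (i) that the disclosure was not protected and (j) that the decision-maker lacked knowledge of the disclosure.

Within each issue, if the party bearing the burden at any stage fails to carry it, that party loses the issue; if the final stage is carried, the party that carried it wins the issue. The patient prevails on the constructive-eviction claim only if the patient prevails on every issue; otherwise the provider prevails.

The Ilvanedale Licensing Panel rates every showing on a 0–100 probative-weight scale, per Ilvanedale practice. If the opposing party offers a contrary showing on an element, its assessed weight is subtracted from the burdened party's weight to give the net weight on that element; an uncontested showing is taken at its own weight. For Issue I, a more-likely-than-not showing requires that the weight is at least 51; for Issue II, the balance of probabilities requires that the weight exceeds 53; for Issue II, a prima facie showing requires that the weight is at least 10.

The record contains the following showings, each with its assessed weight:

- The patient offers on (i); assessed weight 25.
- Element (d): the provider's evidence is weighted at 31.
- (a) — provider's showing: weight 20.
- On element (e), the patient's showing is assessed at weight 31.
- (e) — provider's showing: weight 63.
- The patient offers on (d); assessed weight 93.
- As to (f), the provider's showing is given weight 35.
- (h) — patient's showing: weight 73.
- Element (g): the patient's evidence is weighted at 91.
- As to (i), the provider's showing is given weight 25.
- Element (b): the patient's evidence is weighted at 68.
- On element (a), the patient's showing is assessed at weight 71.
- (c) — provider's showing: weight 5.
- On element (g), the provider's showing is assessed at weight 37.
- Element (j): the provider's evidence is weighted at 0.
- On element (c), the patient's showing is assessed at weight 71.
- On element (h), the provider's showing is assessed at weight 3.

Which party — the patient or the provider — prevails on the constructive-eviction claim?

— Issue I —
Stage I.1 — burden on patient; standard: a more-likely-than-not showing (weight is at least 51).
    (a): 71 − 20 = 51 ≥ 51 [met]
    (b): 68 ≥ 51 [met]
  All elements met. The patient retains the burden for Stage I.2.
Stage I.2 — burden on patient; standard: a more-likely-than-not showing (weight is at least 51).
    (c): 71 − 5 = 66 ≥ 51 [met]
    (d): 93 − 31 = 62 ≥ 51 [met]
  All elements met. The burden passes to the provider.
Stage I.3 — burden on provider; standard: a more-likely-than-not showing (weight is at least 51).
    (e): 63 − 31 = 32 < 51 [not met]
    (f): 35 < 51 [not met]
  Stage I.3 not carried; the provider fails its burden.
The analysis ends at Stage I.3; the patient prevails on this issue.
— Issue II —
Stage II.1 — burden on patient; standard: the balance of probabilities (weight exceeds 53).
    (g): 91 − 37 = 54 > 53 [met]
    (h): 73 − 3 = 70 > 53 [met]
  Stage II.1 is satisfied; the onus moves to the provider.
Stage II.2 — burden on provider; standard: a prima facie showing (weight is at least 10).
    (i): 25 − 25 = 0 < 10 [not met]
    (j): 0 < 10 [not met]
  The provider does not carry Stage II.2.
So the patient prevails on this issue.
Per-issue: Issue I → patient; Issue II → patient. The patient must prevail on every issue; overall, the patient prevails.

patient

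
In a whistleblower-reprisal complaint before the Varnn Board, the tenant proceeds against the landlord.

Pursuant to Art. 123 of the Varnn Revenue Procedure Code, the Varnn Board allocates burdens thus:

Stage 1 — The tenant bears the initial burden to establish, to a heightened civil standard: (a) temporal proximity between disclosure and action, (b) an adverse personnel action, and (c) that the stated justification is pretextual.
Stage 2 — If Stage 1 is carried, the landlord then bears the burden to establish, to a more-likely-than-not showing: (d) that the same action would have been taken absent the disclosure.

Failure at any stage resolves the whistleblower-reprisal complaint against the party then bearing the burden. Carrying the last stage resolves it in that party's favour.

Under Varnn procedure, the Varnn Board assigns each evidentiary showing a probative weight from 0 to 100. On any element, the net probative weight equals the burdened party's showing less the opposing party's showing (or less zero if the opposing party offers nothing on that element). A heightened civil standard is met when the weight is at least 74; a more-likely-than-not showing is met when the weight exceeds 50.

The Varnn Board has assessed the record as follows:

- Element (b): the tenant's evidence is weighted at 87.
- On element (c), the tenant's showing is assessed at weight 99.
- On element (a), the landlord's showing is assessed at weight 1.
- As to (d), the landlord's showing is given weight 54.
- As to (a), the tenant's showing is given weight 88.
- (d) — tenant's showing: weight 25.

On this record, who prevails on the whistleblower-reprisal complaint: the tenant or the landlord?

tenant

At Stage 1 the tenant must meet a heightened civil standard (weight is at least 74): on (a) the weight is 88 less the opposing 1 gives net 87, ≥ 74, so (a) meets the standard; on (b) the weight is 87, ≥ 74, so (b) meets the standard; on (c) the weight is 99, which does reach 74, so (c) meets the standard.
  Stage 1 carried; the burden shifts to the landlord.
At Stage 2 the landlord must meet a more-likely-than-not showing (weight exceeds 50): on (d) the weight is 54 less the opposing 25 gives net 29, which does not exceed 50, so (d) does not meet the standard.
  Stage 2 not carried; the landlord fails its burden.
The analysis ends at Stage 2; the tenant prevails.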